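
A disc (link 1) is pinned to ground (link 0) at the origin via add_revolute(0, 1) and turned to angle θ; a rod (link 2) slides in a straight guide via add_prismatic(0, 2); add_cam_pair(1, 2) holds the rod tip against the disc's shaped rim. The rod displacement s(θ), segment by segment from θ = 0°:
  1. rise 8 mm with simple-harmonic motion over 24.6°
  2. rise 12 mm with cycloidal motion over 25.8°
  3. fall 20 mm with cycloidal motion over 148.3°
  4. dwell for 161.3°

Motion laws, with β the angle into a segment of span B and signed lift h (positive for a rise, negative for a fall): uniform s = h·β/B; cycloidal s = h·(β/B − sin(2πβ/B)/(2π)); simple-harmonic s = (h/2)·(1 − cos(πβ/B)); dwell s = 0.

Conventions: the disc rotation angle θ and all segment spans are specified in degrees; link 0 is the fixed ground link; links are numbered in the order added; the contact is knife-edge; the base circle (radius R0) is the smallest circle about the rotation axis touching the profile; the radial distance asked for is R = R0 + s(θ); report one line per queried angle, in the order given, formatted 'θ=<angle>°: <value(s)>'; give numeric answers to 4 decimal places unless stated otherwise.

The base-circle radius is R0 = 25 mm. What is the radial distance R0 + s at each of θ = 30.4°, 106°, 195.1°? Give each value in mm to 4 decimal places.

segment 1 (0° to 24.6°, simple-harmonic, h = 8) is passed completely: s = 0.0000 + (8) = 8.0000
θ = 30.4° falls in segment 2 (24.6° to 50.4°, cycloidal, h = 12): β = 30.4 − 24.6 = 5.8°, B = 25.8°; Δs = 12·(0.2248 − sin(2π·0.2248)/(2π)) = 0.8117; s = 8.0000 + 0.8117 = 8.8117
segment 2 (24.6° to 50.4°, cycloidal, h = 12) is passed completely: s = 8.0000 + (12) = 20.0000
θ = 106° falls in segment 3 (50.4° to 198.7°, cycloidal, h = -20): β = 106 − 50.4 = 55.6°, B = 148.3°; Δs = -20·(0.3749 − sin(2π·0.3749)/(2π)) = -5.2463; s = 20.0000 − 5.2463 = 14.7537
θ = 195.1° falls in segment 3 (50.4° to 198.7°, cycloidal, h = -20): β = 195.1 − 50.4 = 144.7°, B = 148.3°; Δs = -20·(0.9757 − sin(2π·0.9757)/(2π)) = -19.9981; s = 20.0000 − 19.9981 = 0.0019
θ=30.4°: R = R0 + s = 25 + 8.8117 = 33.8117
θ=106°: R = R0 + s = 25 + 14.7537 = 39.7537
θ=195.1°: R = R0 + s = 25 + 0.0019 = 25.0019

θ=30.4°: 33.8117
θ=106°: 39.7537
θ=195.1°: 25.0019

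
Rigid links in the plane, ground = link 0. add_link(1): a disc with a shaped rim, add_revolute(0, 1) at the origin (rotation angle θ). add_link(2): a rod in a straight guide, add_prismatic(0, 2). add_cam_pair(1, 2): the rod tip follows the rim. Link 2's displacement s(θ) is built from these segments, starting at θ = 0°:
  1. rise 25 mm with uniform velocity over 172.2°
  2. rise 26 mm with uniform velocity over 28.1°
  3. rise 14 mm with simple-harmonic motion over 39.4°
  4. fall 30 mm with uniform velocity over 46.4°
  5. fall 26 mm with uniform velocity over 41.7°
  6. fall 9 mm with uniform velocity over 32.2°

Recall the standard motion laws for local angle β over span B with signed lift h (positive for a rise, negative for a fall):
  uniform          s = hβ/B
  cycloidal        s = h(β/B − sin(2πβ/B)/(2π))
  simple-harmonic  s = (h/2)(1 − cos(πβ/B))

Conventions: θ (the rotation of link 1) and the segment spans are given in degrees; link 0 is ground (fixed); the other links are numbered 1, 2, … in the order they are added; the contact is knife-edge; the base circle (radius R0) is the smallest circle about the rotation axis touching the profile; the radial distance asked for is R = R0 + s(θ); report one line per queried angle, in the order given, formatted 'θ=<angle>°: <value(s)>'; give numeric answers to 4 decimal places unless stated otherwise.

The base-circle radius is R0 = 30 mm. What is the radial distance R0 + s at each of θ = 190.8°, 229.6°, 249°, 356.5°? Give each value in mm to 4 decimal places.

segment 1 (0° to 172.2°, uniform, h = 25) is passed completely: s = 0.0000 + (25) = 25.0000
θ = 190.8° falls in segment 2 (172.2° to 200.3°, uniform, h = 26): β = 190.8 − 172.2 = 18.6°, B = 28.1°; Δs = 26·18.6/28.1 = 17.2100; s = 25.0000 + 17.2100 = 42.2100
segment 2 (172.2° to 200.3°, uniform, h = 26) is passed completely: s = 25.0000 + (26) = 51.0000
θ = 229.6° falls in segment 3 (200.3° to 239.7°, simple-harmonic, h = 14): β = 229.6 − 200.3 = 29.3°, B = 39.4°; Δs = 14/2·(1 − cos(π·0.7437)) = 11.8501; s = 51.0000 + 11.8501 = 62.8501
segment 3 (200.3° to 239.7°, simple-harmonic, h = 14) is passed completely: s = 51.0000 + (14) = 65.0000
θ = 249° falls in segment 4 (239.7° to 286.1°, uniform, h = -30): β = 249 − 239.7 = 9.3°, B = 46.4°; Δs = -30·9.3/46.4 = -6.0129; s = 65.0000 − 6.0129 = 58.9871
segment 4 (239.7° to 286.1°, uniform, h = -30) is passed completely: s = 65.0000 + (-30) = 35.0000
segment 5 (286.1° to 327.8°, uniform, h = -26) is passed completely: s = 35.0000 + (-26) = 9.0000
θ = 356.5° falls in segment 6 (327.8° to 360°, uniform, h = -9): β = 356.5 − 327.8 = 28.7°, B = 32.2°; Δs = -9·28.7/32.2 = -8.0217; s = 9.0000 − 8.0217 = 0.9783
θ=190.8°: R = R0 + s = 30 + 42.2100 = 72.2100
θ=229.6°: R = R0 + s = 30 + 62.8501 = 92.8501
θ=249°: R = R0 + s = 30 + 58.9871 = 88.9871
θ=356.5°: R = R0 + s = 30 + 0.9783 = 30.9783

θ=190.8°: 72.2100
θ=229.6°: 92.8501
θ=249°: 88.9871
θ=356.5°: 30.9783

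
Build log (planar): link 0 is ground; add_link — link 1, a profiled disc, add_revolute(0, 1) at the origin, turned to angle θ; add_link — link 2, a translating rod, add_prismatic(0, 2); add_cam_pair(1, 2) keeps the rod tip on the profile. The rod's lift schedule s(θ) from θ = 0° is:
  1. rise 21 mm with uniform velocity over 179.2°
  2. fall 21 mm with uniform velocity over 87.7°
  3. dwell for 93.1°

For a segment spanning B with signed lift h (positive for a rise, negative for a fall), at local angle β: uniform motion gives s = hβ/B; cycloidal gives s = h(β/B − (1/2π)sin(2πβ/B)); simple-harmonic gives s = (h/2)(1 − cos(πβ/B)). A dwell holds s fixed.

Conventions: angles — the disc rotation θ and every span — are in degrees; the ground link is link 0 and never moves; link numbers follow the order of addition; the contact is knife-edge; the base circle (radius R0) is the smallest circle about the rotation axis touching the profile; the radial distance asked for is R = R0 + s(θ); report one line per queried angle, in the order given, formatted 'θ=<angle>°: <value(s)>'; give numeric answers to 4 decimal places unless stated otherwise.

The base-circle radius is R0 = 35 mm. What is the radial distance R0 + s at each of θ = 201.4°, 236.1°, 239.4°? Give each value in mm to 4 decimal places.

seg 1 [0°–179.2°] uniform, h=21: full span → s += 21 → s = 21.0000
seg 2 [179.2°–266.9°] uniform, h=-21: θ=201.4° here. β=22.2, B=87.7. -21·22.2/87.7 = -5.3158 → s = 15.6842
seg 2 [179.2°–266.9°] uniform, h=-21: θ=236.1° here. β=56.9, B=87.7. -21·56.9/87.7 = -13.6249 → s = 7.3751
seg 2 [179.2°–266.9°] uniform, h=-21: θ=239.4° here. β=60.2, B=87.7. -21·60.2/87.7 = -14.4151 → s = 6.5849
θ=201.4°: R = R0 + s = 35 + 15.6842 = 50.6842
θ=236.1°: R = R0 + s = 35 + 7.3751 = 42.3751
θ=239.4°: R = R0 + s = 35 + 6.5849 = 41.5849

θ=201.4°: 50.6842
θ=236.1°: 42.3751
θ=239.4°: 41.5849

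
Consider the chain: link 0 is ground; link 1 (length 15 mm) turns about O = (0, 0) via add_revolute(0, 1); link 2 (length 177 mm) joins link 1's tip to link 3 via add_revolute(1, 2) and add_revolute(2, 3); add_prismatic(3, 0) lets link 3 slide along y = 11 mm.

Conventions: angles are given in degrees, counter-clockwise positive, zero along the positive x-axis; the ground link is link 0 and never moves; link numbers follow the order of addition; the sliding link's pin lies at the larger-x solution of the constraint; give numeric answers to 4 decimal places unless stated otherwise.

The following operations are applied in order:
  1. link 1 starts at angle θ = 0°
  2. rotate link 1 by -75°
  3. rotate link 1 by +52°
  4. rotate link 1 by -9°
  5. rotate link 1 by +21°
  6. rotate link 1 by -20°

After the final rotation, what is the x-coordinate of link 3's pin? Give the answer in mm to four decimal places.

geometry: r = 15 mm, L = 177 mm, e = 11 mm; θ starts at 0°
rotate link 1 by -75°: θ ← 0° -75° = -75°
rotate link 1 by +52°: θ ← -75° +52° = -23°
rotate link 1 by -9°: θ ← -23° -9° = -32°
rotate link 1 by +21°: θ ← -32° +21° = -11°
rotate link 1 by -20°: θ ← -11° -20° = -31°
crank pin P = (r cos θ, r sin θ) = (12.857510, -7.725571)
h = r sin θ − e = -7.725571 − 11 = -18.725571
x = r cos θ + √(L² − h²) = 12.857510 + 176.006684 = 188.864194

188.8642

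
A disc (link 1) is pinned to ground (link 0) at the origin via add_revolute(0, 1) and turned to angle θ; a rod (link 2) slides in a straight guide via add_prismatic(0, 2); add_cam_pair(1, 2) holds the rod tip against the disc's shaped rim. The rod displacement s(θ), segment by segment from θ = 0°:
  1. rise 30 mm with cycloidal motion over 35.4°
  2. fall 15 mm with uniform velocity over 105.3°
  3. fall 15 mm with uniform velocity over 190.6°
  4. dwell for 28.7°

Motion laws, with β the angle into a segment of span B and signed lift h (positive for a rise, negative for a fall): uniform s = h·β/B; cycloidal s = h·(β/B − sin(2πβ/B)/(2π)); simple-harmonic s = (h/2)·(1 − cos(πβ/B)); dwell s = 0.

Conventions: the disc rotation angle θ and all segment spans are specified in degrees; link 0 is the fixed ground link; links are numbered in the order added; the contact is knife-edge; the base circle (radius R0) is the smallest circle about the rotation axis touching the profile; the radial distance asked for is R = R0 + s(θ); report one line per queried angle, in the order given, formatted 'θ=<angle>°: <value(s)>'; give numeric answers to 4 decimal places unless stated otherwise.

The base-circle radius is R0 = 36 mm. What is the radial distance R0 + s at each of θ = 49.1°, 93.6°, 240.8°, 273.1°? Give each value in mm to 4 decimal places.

segment 1 (0° to 35.4°, cycloidal, h = 30) is passed completely: s = 0.0000 + (30) = 30.0000
θ = 49.1° falls in segment 2 (35.4° to 140.7°, uniform, h = -15): β = 49.1 − 35.4 = 13.7°, B = 105.3°; Δs = -15·13.7/105.3 = -1.9516; s = 30.0000 − 1.9516 = 28.0484
θ = 93.6° falls in segment 2 (35.4° to 140.7°, uniform, h = -15): β = 93.6 − 35.4 = 58.2°, B = 105.3°; Δs = -15·58.2/105.3 = -8.2906; s = 30.0000 − 8.2906 = 21.7094
segment 2 (35.4° to 140.7°, uniform, h = -15) is passed completely: s = 30.0000 + (-15) = 15.0000
θ = 240.8° falls in segment 3 (140.7° to 331.3°, uniform, h = -15): β = 240.8 − 140.7 = 100.1°, B = 190.6°; Δs = -15·100.1/190.6 = -7.8778; s = 15.0000 − 7.8778 = 7.1222
θ = 273.1° falls in segment 3 (140.7° to 331.3°, uniform, h = -15): β = 273.1 − 140.7 = 132.4°, B = 190.6°; Δs = -15·132.4/190.6 = -10.4197; s = 15.0000 − 10.4197 = 4.5803
θ=49.1°: R = R0 + s = 36 + 28.0484 = 64.0484
θ=93.6°: R = R0 + s = 36 + 21.7094 = 57.7094
θ=240.8°: R = R0 + s = 36 + 7.1222 = 43.1222
θ=273.1°: R = R0 + s = 36 + 4.5803 = 40.5803

θ=49.1°: 64.0484
θ=93.6°: 57.7094
θ=240.8°: 43.1222
θ=273.1°: 40.5803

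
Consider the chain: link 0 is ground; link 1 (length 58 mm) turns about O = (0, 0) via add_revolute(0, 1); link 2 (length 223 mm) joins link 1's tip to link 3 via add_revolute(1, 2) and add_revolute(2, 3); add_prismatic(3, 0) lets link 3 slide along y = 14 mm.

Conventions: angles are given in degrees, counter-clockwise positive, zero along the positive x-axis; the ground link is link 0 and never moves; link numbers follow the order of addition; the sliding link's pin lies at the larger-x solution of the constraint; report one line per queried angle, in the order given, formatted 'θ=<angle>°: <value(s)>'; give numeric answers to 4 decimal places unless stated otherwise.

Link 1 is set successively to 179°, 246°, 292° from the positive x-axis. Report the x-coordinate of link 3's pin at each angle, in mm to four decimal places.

geometry: r = 58 mm, L = 223 mm, e = 14 mm
θ=179°: crank pin P = (r cos θ, r sin θ) = (-57.991166, 1.012240)
θ=179°: h = r sin θ − e = 1.012240 − 14 = -12.987760
θ=179°: x = r cos θ + √(L² − h²) = -57.991166 + 222.621468 = 164.630302
θ=246°: crank pin P = (r cos θ, r sin θ) = (-23.590725, -52.985637)
θ=246°: h = r sin θ − e = -52.985637 − 14 = -66.985637
θ=246°: x = r cos θ + √(L² − h²) = -23.590725 + 212.701492 = 189.110766
θ=292°: crank pin P = (r cos θ, r sin θ) = (21.727182, -53.776664)
θ=292°: h = r sin θ − e = -53.776664 − 14 = -67.776664
θ=292°: x = r cos θ + √(L² − h²) = 21.727182 + 212.450756 = 234.177939

θ=179°: 164.6303
θ=246°: 189.1108
θ=292°: 234.1779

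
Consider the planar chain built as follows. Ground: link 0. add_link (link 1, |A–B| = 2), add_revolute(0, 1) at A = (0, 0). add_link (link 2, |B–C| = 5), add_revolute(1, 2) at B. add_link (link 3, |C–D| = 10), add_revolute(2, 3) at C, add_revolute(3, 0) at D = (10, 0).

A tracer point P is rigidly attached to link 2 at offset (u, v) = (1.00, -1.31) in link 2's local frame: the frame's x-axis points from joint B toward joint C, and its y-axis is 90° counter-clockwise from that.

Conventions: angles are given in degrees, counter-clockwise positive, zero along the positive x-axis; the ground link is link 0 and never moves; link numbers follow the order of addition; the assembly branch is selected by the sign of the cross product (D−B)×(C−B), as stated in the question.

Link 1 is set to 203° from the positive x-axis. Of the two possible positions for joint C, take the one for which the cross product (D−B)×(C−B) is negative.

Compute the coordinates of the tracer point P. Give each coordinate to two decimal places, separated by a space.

A=(0,0), D=(10.00,0)
B = A + 2.00·(cos203°, sin203°) = (-1.8410, -0.7815)
|BD| = 11.8668
circle(B,5.00) ∩ circle(D,10.00): a=2.7733, h=4.1604
  candidates: C₊=(0.6523,3.5525) cross=49.370; C₋=(1.2002,-4.7502) cross=-49.370
  branch - wants cross < 0 → take C=(1.2002,-4.7502) (cross=-49.370)
ex = (C−B)/|BC| = (0.6083,-0.7937); ey = (0.7937,0.6083)
P = B + 1.00·ex + -1.31·ey = (-2.2726,-2.3720)

-2.27 -2.37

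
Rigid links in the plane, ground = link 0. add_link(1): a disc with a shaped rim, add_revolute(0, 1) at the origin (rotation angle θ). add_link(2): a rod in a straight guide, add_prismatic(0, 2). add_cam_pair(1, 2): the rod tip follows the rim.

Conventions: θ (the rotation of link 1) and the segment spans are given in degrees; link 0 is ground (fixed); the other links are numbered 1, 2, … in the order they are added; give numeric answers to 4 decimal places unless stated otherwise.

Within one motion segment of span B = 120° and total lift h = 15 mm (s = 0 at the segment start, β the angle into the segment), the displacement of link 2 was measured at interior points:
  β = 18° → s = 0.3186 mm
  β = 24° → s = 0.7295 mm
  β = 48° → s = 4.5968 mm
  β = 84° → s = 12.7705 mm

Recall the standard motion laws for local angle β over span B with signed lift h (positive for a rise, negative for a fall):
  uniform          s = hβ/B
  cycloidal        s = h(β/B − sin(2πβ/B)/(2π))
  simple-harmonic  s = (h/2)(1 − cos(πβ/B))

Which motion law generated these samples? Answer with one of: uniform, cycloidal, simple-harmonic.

candidates at β/B = r: uniform s = h·r (linear in β); cycloidal s = h·(r − sin(2πr)/(2π)); simple-harmonic s = (h/2)(1 − cos(πr))
β=18°: printed 0.3186 | uniform 2.2500, cycloidal 0.3186, simple-harmonic 0.8175
β=24°: printed 0.7295 | uniform 3.0000, cycloidal 0.7295, simple-harmonic 1.4324
β=48°: printed 4.5968 | uniform 6.0000, cycloidal 4.5968, simple-harmonic 5.1824
β=84°: printed 12.7705 | uniform 10.5000, cycloidal 12.7705, simple-harmonic 11.9084
only one law matches every sample → cycloidal

cycloidal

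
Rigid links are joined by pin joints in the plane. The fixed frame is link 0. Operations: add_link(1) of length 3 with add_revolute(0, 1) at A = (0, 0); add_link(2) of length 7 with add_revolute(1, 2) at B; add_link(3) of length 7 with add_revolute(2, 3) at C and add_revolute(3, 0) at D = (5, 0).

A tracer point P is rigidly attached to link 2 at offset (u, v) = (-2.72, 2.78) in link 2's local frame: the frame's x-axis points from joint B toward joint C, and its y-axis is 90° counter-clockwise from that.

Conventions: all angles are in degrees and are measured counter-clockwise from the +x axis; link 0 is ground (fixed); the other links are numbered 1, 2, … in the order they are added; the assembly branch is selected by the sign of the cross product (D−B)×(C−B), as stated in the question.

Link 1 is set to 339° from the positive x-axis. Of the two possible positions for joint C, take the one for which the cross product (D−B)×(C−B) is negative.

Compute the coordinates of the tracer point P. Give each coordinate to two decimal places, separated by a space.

A=(0,0), D=(5.00,0)
B = A + 3.00·(cos339°, sin339°) = (2.8007, -1.0751)
|BD| = 2.4480
circle(B,7.00) ∩ circle(D,7.00): a=1.2240, h=6.8922
  candidates: C₊=(0.8735,5.6544) cross=16.872; C₋=(6.9273,-6.7295) cross=-16.872
  branch - wants cross < 0 → take C=(6.9273,-6.7295) (cross=-16.872)
ex = (C−B)/|BC| = (0.5895,-0.8078); ey = (0.8078,0.5895)
P = B + -2.72·ex + 2.78·ey = (3.4429,2.7608)

3.44 2.76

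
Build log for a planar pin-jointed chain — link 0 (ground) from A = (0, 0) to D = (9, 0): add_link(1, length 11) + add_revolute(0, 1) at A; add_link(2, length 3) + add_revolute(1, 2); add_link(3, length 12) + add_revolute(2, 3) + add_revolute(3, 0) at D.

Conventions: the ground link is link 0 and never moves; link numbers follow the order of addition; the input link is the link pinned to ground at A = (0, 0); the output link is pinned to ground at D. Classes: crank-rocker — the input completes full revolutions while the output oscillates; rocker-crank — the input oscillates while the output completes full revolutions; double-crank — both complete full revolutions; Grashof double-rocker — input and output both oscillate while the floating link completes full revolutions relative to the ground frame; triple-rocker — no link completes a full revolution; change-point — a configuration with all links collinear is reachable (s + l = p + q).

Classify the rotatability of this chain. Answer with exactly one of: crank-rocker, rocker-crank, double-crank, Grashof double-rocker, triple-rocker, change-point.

lengths: ground=9, input=11, coupler=3, output=12
sorted: s=3 (shortest), l=12 (longest), p+q=20
s + l = 15 vs p + q = 20
s + l < p + q (Grashof) with shortest = coupler link → Grashof double-rocker

Grashof double-rocker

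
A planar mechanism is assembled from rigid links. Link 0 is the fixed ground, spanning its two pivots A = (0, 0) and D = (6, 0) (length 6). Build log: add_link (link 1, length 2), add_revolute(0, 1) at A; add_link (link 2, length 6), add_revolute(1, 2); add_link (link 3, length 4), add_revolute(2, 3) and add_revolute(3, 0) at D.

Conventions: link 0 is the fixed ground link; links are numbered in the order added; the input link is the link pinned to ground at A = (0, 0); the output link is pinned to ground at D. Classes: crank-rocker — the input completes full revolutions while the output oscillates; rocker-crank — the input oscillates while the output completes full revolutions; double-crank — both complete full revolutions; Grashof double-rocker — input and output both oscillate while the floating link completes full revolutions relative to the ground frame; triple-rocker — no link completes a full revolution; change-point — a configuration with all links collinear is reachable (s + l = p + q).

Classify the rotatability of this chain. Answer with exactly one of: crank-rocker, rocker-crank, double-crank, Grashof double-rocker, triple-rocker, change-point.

lengths: ground=6, input=2, coupler=6, output=4
sorted: s=2 (shortest), l=6 (longest), p+q=10
s + l = 8 vs p + q = 10
s + l < p + q (Grashof) with shortest = input link → crank-rocker

crank-rocker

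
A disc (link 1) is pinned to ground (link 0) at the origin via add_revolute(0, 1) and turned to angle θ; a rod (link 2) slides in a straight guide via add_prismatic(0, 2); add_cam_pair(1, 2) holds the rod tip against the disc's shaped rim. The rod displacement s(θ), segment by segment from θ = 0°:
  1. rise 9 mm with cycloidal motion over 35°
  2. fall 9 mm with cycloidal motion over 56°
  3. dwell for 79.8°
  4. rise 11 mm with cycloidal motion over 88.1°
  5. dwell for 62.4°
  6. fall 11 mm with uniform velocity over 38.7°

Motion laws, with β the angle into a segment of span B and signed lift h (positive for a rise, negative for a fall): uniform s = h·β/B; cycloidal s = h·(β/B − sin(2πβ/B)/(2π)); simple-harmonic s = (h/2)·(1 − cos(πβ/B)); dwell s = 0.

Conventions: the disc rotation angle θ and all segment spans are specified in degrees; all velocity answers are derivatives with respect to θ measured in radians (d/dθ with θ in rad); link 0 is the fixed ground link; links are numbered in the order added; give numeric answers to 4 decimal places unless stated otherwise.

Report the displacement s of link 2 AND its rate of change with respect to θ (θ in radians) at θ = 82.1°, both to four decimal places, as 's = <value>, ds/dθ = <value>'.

segment 1 (0° to 35°, cycloidal, h = 9) is passed completely: s = 0.0000 + (9) = 9.0000
θ = 82.1° falls in segment 2 (35° to 91°, cycloidal, h = -9): β = 82.1 − 35 = 47.1°, B = 56°; Δs = -9·(0.8411 − sin(2π·0.8411)/(2π)) = -8.7739; s = 9.0000 − 8.7739 = 0.2261
velocity in seg [35°–91°] (cycloidal), θ in radians: β = 47.1° = 0.8221 rad, B = 56° = 0.9774 rad; ds/dθ = (h/B)(1 − cos(2πβ/B)) = ((-9)/0.9774)(1 − cos(2π·0.8411)) = -4.221996 mm/rad

s = 0.2261, ds/dθ = -4.2220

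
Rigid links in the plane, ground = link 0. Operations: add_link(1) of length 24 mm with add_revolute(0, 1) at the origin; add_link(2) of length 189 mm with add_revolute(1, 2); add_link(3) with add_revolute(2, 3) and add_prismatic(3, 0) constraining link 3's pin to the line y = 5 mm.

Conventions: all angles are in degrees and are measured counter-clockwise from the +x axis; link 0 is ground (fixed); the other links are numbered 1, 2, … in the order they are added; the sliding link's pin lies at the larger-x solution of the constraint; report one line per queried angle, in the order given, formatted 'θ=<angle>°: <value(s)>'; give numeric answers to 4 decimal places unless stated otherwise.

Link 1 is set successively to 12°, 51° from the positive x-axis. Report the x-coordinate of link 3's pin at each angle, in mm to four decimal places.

geometry: r = 24 mm, L = 189 mm, e = 5 mm
θ=12°: crank pin P = (r cos θ, r sin θ) = (23.475542, 4.989881)
θ=12°: h = r sin θ − e = 4.989881 − 5 = -0.010119
θ=12°: x = r cos θ + √(L² − h²) = 23.475542 + 189.000000 = 212.475542
θ=51°: crank pin P = (r cos θ, r sin θ) = (15.103689, 18.651503)
θ=51°: h = r sin θ − e = 18.651503 − 5 = 13.651503
θ=51°: x = r cos θ + √(L² − h²) = 15.103689 + 188.506330 = 203.610019

θ=12°: 212.4755
θ=51°: 203.6100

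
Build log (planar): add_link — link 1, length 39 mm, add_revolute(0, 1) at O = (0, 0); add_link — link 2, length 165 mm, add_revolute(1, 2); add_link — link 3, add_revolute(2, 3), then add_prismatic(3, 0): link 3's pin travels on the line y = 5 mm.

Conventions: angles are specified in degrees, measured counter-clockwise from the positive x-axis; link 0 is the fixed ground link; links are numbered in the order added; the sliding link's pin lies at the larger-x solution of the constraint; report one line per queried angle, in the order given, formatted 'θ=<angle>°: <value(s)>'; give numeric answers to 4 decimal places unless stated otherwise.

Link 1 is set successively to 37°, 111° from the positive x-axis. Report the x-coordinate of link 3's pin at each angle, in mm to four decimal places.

geometry: r = 39 mm, L = 165 mm, e = 5 mm
θ=37°: crank pin P = (r cos θ, r sin θ) = (31.146785, 23.470786)
θ=37°: h = r sin θ − e = 23.470786 − 5 = 18.470786
θ=37°: x = r cos θ + √(L² − h²) = 31.146785 + 163.962892 = 195.109677
θ=111°: crank pin P = (r cos θ, r sin θ) = (-13.976350, 36.409637)
θ=111°: h = r sin θ − e = 36.409637 − 5 = 31.409637
θ=111°: x = r cos θ + √(L² − h²) = -13.976350 + 161.982822 = 148.006472

θ=37°: 195.1097
θ=111°: 148.0065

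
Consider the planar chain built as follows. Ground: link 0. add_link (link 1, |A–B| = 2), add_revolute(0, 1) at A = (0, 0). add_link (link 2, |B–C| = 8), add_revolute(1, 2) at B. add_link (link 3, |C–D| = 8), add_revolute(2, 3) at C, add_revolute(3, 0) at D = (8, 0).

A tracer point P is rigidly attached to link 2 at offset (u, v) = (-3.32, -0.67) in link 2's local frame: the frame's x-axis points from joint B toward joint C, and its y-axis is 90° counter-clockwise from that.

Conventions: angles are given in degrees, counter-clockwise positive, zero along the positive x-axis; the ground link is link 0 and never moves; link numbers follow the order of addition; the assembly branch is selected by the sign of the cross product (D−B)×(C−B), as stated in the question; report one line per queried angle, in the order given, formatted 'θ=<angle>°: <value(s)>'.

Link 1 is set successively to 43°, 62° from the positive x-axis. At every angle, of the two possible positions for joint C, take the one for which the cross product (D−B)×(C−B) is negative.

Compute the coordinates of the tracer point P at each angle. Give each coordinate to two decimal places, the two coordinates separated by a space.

A=(0,0), D=(8.00,0)
θ=43°: B = A + 2.00·(cos43°, sin43°) = (1.4627, 1.3640)
θ=43°: |BD| = 6.6781
θ=43°: circle(B,8.00) ∩ circle(D,8.00): a=3.3390, h=7.2699
θ=43°:   candidates: C₊=(6.2162,7.7986) cross=48.549; C₋=(3.2465,-6.4346) cross=-48.549
θ=43°:   branch - wants cross < 0 → take C=(3.2465,-6.4346) (cross=-48.549)
θ=43°: ex = (C−B)/|BC| = (0.2230,-0.9748); ey = (0.9748,0.2230)
θ=43°: P = B + -3.32·ex + -0.67·ey = (0.0693,4.4510)
θ=62°: B = A + 2.00·(cos62°, sin62°) = (0.9389, 1.7659)
θ=62°: |BD| = 7.2785
θ=62°: circle(B,8.00) ∩ circle(D,8.00): a=3.6393, h=7.1243
θ=62°:   candidates: C₊=(6.1980,7.7944) cross=51.854; C₋=(2.7410,-6.0285) cross=-51.854
θ=62°:   branch - wants cross < 0 → take C=(2.7410,-6.0285) (cross=-51.854)
θ=62°: ex = (C−B)/|BC| = (0.2253,-0.9743); ey = (0.9743,0.2253)
θ=62°: P = B + -3.32·ex + -0.67·ey = (-0.4617,4.8496)

θ=43°: 0.07 4.45
θ=62°: -0.46 4.85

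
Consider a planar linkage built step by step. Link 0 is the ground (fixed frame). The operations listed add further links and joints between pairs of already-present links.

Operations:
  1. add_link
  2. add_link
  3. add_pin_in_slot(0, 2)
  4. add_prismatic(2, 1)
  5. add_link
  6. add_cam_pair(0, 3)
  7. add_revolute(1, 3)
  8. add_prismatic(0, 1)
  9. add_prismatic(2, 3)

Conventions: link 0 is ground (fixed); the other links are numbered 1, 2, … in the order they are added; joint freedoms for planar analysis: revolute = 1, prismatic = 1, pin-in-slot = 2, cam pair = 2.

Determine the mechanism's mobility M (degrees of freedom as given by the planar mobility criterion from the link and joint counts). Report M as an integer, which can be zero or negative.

(L,J1,J2)=(1,0,0); link0 fixed
link1: (2,0,0)
link2: (3,0,0)
PS 0-2 [J2]: (3,0,1)
P 2-1 [J1]: (3,1,1)
link3: (4,1,1)
C 0-3 [J2]: (4,1,2)
R 1-3 [J1]: (4,2,2)
P 0-1 [J1]: (4,3,2)
P 2-3 [J1]: (4,4,2)
Grübler: 3·3 − 2·4 − 2 = -1

M = -1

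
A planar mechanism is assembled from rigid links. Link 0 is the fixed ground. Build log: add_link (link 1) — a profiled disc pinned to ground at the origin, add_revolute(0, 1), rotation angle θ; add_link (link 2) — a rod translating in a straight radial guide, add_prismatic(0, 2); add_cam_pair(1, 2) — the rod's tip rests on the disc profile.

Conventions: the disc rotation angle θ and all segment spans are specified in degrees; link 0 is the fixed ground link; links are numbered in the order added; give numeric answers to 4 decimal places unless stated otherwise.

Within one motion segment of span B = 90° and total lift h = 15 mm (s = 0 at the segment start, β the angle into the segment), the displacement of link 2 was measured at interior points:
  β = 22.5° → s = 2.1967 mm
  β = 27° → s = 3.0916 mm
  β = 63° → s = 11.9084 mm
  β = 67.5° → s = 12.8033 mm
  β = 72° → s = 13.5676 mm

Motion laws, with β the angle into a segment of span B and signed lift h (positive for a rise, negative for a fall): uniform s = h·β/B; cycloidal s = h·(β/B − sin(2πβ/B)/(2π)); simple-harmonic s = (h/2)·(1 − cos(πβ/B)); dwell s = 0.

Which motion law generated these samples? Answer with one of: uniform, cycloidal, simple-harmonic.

candidates at β/B = r: uniform s = h·r (linear in β); cycloidal s = h·(r − sin(2πr)/(2π)); simple-harmonic s = (h/2)(1 − cos(πr))
β=22.5°: printed 2.1967 | uniform 3.7500, cycloidal 1.3627, simple-harmonic 2.1967
β=27°: printed 3.0916 | uniform 4.5000, cycloidal 2.2295, simple-harmonic 3.0916
β=63°: printed 11.9084 | uniform 10.5000, cycloidal 12.7705, simple-harmonic 11.9084
β=67.5°: printed 12.8033 | uniform 11.2500, cycloidal 13.6373, simple-harmonic 12.8033
β=72°: printed 13.5676 | uniform 12.0000, cycloidal 14.2705, simple-harmonic 13.5676
only one law matches every sample → simple-harmonic

simple-harmonic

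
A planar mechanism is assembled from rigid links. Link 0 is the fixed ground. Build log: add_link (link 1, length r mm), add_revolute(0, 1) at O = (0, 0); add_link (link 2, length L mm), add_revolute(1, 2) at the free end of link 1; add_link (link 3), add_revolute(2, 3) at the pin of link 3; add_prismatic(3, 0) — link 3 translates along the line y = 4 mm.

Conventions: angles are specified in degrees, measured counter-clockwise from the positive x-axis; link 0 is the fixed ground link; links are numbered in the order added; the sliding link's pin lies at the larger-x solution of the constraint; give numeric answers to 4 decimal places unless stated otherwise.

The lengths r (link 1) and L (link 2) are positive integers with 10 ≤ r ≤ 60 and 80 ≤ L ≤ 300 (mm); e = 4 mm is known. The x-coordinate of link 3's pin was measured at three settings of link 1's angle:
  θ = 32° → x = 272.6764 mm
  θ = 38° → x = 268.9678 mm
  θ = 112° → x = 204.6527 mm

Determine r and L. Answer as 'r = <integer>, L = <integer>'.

constraint per measurement: (x − r cos θ)² + (r sin θ − e)² = L²
subtracting the θ₁ and θ₂ equations cancels the r² and L² terms:
r = (x₁² − x₂²) / (2[(x₁cos θ₁ + e sin θ₁) − (x₂cos θ₂ + e sin θ₂)]) = 53.0005 → r = 53
L² = (x₁ − r cos θ₁)² + (r sin θ₁ − e)² = 52441.0069 → L = 229.0000 → L = 229
check at θ₃=112°: x = 204.6527 (printed 204.6527) ✓

r = 53, L = 229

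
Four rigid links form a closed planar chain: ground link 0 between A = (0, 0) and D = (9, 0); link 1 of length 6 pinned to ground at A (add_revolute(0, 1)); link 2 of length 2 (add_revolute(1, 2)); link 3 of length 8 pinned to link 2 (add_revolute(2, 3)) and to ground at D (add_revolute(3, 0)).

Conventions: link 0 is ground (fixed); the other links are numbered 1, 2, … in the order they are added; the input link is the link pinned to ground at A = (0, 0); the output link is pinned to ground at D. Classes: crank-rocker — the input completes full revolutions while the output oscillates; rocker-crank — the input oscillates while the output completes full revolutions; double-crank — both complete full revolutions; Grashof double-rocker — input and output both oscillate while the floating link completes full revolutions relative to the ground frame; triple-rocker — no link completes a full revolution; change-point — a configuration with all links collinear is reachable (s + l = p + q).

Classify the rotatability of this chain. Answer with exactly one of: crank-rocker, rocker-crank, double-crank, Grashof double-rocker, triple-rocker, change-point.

lengths: ground=9, input=6, coupler=2, output=8
sorted: s=2 (shortest), l=9 (longest), p+q=14
s + l = 11 vs p + q = 14
s + l < p + q (Grashof) with shortest = coupler link → Grashof double-rocker

Grashof double-rocker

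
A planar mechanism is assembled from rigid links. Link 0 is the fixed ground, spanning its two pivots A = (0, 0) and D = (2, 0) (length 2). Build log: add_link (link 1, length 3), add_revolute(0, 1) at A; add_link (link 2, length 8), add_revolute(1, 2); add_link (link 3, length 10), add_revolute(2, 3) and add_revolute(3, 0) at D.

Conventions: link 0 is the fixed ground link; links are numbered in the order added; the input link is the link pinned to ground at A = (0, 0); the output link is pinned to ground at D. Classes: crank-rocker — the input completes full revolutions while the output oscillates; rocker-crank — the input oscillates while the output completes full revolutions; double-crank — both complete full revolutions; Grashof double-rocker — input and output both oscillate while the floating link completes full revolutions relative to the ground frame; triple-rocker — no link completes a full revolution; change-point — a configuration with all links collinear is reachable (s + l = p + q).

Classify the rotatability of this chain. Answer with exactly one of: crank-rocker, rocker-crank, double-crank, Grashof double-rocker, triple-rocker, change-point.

lengths: ground=2, input=3, coupler=8, output=10
sorted: s=2 (shortest), l=10 (longest), p+q=11
s + l = 12 vs p + q = 11
s + l > p + q → non-Grashof → no link fully rotates → triple-rocker

triple-rocker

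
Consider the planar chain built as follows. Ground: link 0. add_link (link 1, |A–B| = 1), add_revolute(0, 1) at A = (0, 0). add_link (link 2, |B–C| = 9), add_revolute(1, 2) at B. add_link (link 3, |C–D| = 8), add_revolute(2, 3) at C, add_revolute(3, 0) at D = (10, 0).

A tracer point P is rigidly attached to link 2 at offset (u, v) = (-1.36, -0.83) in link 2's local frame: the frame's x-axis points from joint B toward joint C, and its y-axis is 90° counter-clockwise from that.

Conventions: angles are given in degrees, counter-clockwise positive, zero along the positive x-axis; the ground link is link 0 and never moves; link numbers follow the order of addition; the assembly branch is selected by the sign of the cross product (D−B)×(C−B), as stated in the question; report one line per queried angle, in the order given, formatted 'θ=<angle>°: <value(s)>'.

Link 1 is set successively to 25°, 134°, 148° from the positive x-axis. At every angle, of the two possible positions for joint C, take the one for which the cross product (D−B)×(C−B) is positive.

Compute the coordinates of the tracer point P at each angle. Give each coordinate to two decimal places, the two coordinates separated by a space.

A=(0,0), D=(10.00,0)
θ=25°: B = A + 1.00·(cos25°, sin25°) = (0.9063, 0.4226)
θ=25°: |BD| = 9.1035
θ=25°: circle(B,9.00) ∩ circle(D,8.00): a=5.4855, h=7.1351
θ=25°:   candidates: C₊=(6.7171,7.2954) cross=64.954; C₋=(6.0546,-6.9594) cross=-64.954
θ=25°:   branch + wants cross > 0 → take C=(6.7171,7.2954) (cross=64.954)
θ=25°: ex = (C−B)/|BC| = (0.6456,0.7636); ey = (-0.7636,0.6456)
θ=25°: P = B + -1.36·ex + -0.83·ey = (0.6621,-1.1518)
θ=134°: B = A + 1.00·(cos134°, sin134°) = (-0.6947, 0.7193)
θ=134°: |BD| = 10.7188
θ=134°: circle(B,9.00) ∩ circle(D,8.00): a=6.1524, h=6.5687
θ=134°:   candidates: C₊=(5.8847,6.8603) cross=70.409; C₋=(5.0031,-6.2474) cross=-70.409
θ=134°:   branch + wants cross > 0 → take C=(5.8847,6.8603) (cross=70.409)
θ=134°: ex = (C−B)/|BC| = (0.7310,0.6823); ey = (-0.6823,0.7310)
θ=134°: P = B + -1.36·ex + -0.83·ey = (-1.1225,-0.8154)
θ=148°: B = A + 1.00·(cos148°, sin148°) = (-0.8480, 0.5299)
θ=148°: |BD| = 10.8610
θ=148°: circle(B,9.00) ∩ circle(D,8.00): a=6.2131, h=6.5113
θ=148°:   candidates: C₊=(5.6754,6.7303) cross=70.719; C₋=(5.0400,-6.2768) cross=-70.719
θ=148°:   branch + wants cross > 0 → take C=(5.6754,6.7303) (cross=70.719)
θ=148°: ex = (C−B)/|BC| = (0.7248,0.6889); ey = (-0.6889,0.7248)
θ=148°: P = B + -1.36·ex + -0.83·ey = (-1.2620,-1.0086)

θ=25°: 0.66 -1.15
θ=134°: -1.12 -0.82
θ=148°: -1.26 -1.01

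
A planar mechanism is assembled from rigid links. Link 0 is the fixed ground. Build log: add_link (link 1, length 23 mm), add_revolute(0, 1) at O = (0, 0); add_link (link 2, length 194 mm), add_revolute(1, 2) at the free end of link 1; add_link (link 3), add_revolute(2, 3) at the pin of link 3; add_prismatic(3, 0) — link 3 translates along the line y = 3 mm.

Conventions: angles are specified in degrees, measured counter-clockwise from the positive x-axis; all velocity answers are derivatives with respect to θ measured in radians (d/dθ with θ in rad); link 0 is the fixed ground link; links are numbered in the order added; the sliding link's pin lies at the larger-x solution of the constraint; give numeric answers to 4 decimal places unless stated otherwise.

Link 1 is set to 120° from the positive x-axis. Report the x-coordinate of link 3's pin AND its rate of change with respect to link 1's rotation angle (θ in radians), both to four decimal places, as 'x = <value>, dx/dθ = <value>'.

geometry: r = 23 mm, L = 194 mm, e = 3 mm
crank pin P = (r cos θ, r sin θ) = (-11.500000, 19.918584)
h = r sin θ − e = 19.918584 − 3 = 16.918584
x = r cos θ + √(L² − h²) = -11.500000 + 193.260864 = 181.760864
dx/dθ = −r sin θ − h·r cos θ/√(L² − h²) (θ in radians; h = 16.918584) = -18.911843

x = 181.7609, dx/dθ = -18.9118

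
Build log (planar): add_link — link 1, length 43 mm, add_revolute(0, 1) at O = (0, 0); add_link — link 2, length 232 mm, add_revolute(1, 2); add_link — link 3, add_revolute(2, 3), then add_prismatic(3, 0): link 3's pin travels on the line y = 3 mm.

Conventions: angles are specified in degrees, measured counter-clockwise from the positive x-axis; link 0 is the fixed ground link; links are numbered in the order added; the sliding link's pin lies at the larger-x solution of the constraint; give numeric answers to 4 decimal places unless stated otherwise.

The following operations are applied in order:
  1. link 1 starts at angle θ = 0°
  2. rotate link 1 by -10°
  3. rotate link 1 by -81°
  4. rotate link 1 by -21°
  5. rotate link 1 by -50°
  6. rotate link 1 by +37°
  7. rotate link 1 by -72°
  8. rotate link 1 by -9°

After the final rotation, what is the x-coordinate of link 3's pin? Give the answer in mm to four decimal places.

geometry: r = 43 mm, L = 232 mm, e = 3 mm; θ starts at 0°
rotate link 1 by -10°: θ ← 0° -10° = -10°
rotate link 1 by -81°: θ ← -10° -81° = -91°
rotate link 1 by -21°: θ ← -91° -21° = -112°
rotate link 1 by -50°: θ ← -112° -50° = -162°
rotate link 1 by +37°: θ ← -162° +37° = -125°
rotate link 1 by -72°: θ ← -125° -72° = -197°
rotate link 1 by -9°: θ ← -197° -9° = -206°
crank pin P = (r cos θ, r sin θ) = (-38.648144, 18.849959)
h = r sin θ − e = 18.849959 − 3 = 15.849959
x = r cos θ + √(L² − h²) = -38.648144 + 231.457942 = 192.809798

192.8098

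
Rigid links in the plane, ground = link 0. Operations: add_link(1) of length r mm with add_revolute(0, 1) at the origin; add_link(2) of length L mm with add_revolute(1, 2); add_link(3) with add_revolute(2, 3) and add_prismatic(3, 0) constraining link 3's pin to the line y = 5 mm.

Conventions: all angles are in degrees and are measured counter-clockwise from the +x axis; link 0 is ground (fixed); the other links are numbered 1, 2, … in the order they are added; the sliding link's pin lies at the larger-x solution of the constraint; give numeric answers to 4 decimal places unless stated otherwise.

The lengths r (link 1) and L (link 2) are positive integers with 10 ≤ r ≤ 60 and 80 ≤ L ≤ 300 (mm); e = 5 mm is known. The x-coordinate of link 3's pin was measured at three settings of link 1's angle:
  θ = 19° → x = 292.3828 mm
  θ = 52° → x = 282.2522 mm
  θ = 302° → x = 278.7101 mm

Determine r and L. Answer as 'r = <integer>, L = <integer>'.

constraint per measurement: (x − r cos θ)² + (r sin θ − e)² = L²
subtracting the θ₁ and θ₂ equations cancels the r² and L² terms:
r = (x₁² − x₂²) / (2[(x₁cos θ₁ + e sin θ₁) − (x₂cos θ₂ + e sin θ₂)]) = 28.9999 → r = 29
L² = (x₁ − r cos θ₁)² + (r sin θ₁ − e)² = 70224.9916 → L = 265.0000 → L = 265
check at θ₃=302°: x = 278.7101 (printed 278.7101) ✓

r = 29, L = 265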